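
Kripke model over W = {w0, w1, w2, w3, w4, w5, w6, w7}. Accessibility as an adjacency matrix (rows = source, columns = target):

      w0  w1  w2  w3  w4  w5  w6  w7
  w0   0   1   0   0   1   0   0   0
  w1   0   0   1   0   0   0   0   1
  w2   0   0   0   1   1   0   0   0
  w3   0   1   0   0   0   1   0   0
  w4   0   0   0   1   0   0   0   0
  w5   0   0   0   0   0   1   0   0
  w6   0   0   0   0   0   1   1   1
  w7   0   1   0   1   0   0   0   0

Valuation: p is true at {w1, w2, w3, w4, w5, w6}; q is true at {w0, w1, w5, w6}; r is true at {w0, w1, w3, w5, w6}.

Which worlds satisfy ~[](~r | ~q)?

{w0, w3, w5, w6, w7}

w0: [](~r | ~q) is F. ✓
w1: [](~r | ~q) is T. ✗
w2: [](~r | ~q) is T. ✗
w3: [](~r | ~q) is F. ✓
w4: [](~r | ~q) is T. ✗
w5: [](~r | ~q) is F. ✓
w6: [](~r | ~q) is F. ✓
w7: [](~r | ~q) is F. ✓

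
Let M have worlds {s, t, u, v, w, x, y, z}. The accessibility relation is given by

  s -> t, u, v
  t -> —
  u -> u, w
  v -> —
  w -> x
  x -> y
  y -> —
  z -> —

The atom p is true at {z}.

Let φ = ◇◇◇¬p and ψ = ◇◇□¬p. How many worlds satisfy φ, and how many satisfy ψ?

For ◇◇◇¬p:
s: successors {t, u, v}; ◇◇¬p there: t:F, u:T, v:F. ✓
t: no successors, so ◇◇◇¬p fails. ✗
u: successors {u, w}; ◇◇¬p there: u:T, w:T. ✓
v: no successors, so ◇◇◇¬p fails. ✗
w: successors {x}; ◇◇¬p there: x:F. ✗
x: successors {y}; ◇◇¬p there: y:F. ✗
y: no successors, so ◇◇◇¬p fails. ✗
z: no successors, so ◇◇◇¬p fails. ✗
— 2 worlds.
For ◇◇□¬p:
s: successors {t, u, v}; ◇□¬p there: t:F, u:T, v:F. ✓
t: no successors, so ◇◇□¬p fails. ✗
u: successors {u, w}; ◇□¬p there: u:T, w:T. ✓
v: no successors, so ◇◇□¬p fails. ✗
w: successors {x}; ◇□¬p there: x:T. ✓
x: successors {y}; ◇□¬p there: y:F. ✗
y: no successors, so ◇◇□¬p fails. ✗
z: no successors, so ◇◇□¬p fails. ✗
— 3 worlds.

2 and 3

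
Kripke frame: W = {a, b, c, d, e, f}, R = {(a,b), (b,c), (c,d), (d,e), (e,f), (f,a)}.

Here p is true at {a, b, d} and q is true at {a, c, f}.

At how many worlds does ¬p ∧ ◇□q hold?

a: ¬p is F, ◇□q is T. ✗
b: ¬p is F, ◇□q is F. ✗
c: ¬p is T, ◇□q is F. ✗
d: ¬p is F, ◇□q is T. ✗
e: ¬p is T, ◇□q is T. ✓
f: ¬p is T, ◇□q is F. ✗
Satisfying worlds: {e}.

1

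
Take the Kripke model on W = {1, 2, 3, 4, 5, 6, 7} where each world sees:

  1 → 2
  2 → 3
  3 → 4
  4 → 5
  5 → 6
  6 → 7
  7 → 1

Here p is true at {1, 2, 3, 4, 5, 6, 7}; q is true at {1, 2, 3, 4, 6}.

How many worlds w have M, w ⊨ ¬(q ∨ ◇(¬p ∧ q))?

2

1: q ∨ ◇(¬p ∧ q) is T. ✗
2: q ∨ ◇(¬p ∧ q) is T. ✗
3: q ∨ ◇(¬p ∧ q) is T. ✗
4: q ∨ ◇(¬p ∧ q) is T. ✗
5: q ∨ ◇(¬p ∧ q) is F. ✓
6: q ∨ ◇(¬p ∧ q) is T. ✗
7: q ∨ ◇(¬p ∧ q) is F. ✓
Satisfying worlds: {5, 7}.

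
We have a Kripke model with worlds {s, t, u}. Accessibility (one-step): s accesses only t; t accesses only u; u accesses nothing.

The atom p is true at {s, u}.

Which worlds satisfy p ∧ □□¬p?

s: p is T, □□¬p is F. ✗
t: p is F, □□¬p is T. ✗
u: p is T, □□¬p is T. ✓

{u}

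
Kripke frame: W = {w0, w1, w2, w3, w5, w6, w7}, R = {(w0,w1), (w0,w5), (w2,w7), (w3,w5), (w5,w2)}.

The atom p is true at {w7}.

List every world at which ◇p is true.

w0: successors {w1, w5}; p there: w1:F, w5:F. ✗
w1: no successors, so ◇p fails. ✗
w2: successors {w7}; p there: w7:T. ✓
w3: successors {w5}; p there: w5:F. ✗
w5: successors {w2}; p there: w2:F. ✗
w6: no successors, so ◇p fails. ✗
w7: no successors, so ◇p fails. ✗

{w2}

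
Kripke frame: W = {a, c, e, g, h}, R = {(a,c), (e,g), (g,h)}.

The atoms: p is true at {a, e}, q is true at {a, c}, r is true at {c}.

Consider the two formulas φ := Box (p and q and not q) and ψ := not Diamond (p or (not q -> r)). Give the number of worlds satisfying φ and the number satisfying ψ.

For Box (p and q and not q):
a: successors {c}; p and q and not q there: c:F. ✗
c: no successors, so Box (p and q and not q) holds vacuously. ✓
e: successors {g}; p and q and not q there: g:F. ✗
g: successors {h}; p and q and not q there: h:F. ✗
h: no successors, so Box (p and q and not q) holds vacuously. ✓
— 2 worlds.
For not Diamond (p or (not q -> r)):
a: Diamond (p or (not q -> r)) is T. ✗
c: Diamond (p or (not q -> r)) is F. ✓
e: Diamond (p or (not q -> r)) is F. ✓
g: Diamond (p or (not q -> r)) is F. ✓
h: Diamond (p or (not q -> r)) is F. ✓
— 4 worlds.

2 and 4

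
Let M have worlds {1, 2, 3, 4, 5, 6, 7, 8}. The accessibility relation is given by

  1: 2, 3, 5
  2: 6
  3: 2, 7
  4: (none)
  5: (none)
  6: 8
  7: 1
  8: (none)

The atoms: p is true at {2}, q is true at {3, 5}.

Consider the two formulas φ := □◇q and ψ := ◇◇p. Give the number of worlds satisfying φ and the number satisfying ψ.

For □◇q:
1: successors {2, 3, 5}; ◇q there: 2:F, 3:F, 5:F. ✗
2: successors {6}; ◇q there: 6:F. ✗
3: successors {2, 7}; ◇q there: 2:F, 7:F. ✗
4: no successors, so □◇q holds vacuously. ✓
5: no successors, so □◇q holds vacuously. ✓
6: successors {8}; ◇q there: 8:F. ✗
7: successors {1}; ◇q there: 1:T. ✓
8: no successors, so □◇q holds vacuously. ✓
— 4 worlds.
For ◇◇p:
1: successors {2, 3, 5}; ◇p there: 2:F, 3:T, 5:F. ✓
2: successors {6}; ◇p there: 6:F. ✗
3: successors {2, 7}; ◇p there: 2:F, 7:F. ✗
4: no successors, so ◇◇p fails. ✗
5: no successors, so ◇◇p fails. ✗
6: successors {8}; ◇p there: 8:F. ✗
7: successors {1}; ◇p there: 1:T. ✓
8: no successors, so ◇◇p fails. ✗
— 2 worlds.

4 and 2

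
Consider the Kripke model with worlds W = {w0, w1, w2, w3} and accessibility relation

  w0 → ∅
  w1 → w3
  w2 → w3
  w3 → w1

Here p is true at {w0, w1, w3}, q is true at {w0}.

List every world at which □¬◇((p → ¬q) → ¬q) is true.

{w0}

w0: no successors, so □¬◇((p → ¬q) → ¬q) holds vacuously. ✓
w1: successors {w3}; ¬◇((p → ¬q) → ¬q) there: w3:F. ✗
w2: successors {w3}; ¬◇((p → ¬q) → ¬q) there: w3:F. ✗
w3: successors {w1}; ¬◇((p → ¬q) → ¬q) there: w1:F. ✗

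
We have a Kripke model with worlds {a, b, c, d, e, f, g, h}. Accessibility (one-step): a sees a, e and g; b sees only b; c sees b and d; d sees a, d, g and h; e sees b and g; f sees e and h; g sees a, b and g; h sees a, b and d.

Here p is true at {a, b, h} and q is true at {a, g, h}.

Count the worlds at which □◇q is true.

3

a: successors {a, e, g}; ◇q there: a:T, e:T, g:T. ✓
b: successors {b}; ◇q there: b:F. ✗
c: successors {b, d}; ◇q there: b:F, d:T. ✗
d: successors {a, d, g, h}; ◇q there: a:T, d:T, g:T, h:T. ✓
e: successors {b, g}; ◇q there: b:F, g:T. ✗
f: successors {e, h}; ◇q there: e:T, h:T. ✓
g: successors {a, b, g}; ◇q there: a:T, b:F, g:T. ✗
h: successors {a, b, d}; ◇q there: a:T, b:F, d:T. ✗
Satisfying worlds: {a, d, f}.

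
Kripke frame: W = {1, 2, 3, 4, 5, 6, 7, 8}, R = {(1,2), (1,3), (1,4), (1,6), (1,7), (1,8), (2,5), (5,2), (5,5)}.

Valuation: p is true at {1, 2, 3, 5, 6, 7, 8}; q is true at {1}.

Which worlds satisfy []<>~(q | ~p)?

{2, 3, 4, 5, 6, 7, 8}

1: successors {2, 3, 4, 6, 7, 8}; <>~(q | ~p) there: 2:T, 3:F, 4:F, 6:F, 7:F, 8:F. ✗
2: successors {5}; <>~(q | ~p) there: 5:T. ✓
3: no successors, so []<>~(q | ~p) holds vacuously. ✓
4: no successors, so []<>~(q | ~p) holds vacuously. ✓
5: successors {2, 5}; <>~(q | ~p) there: 2:T, 5:T. ✓
6: no successors, so []<>~(q | ~p) holds vacuously. ✓
7: no successors, so []<>~(q | ~p) holds vacuously. ✓
8: no successors, so []<>~(q | ~p) holds vacuously. ✓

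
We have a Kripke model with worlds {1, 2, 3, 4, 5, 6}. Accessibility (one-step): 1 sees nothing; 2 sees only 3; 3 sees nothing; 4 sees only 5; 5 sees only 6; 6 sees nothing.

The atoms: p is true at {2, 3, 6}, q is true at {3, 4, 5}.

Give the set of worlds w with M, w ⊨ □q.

1: no successors, so □q holds vacuously. ✓
2: successors {3}; q there: 3:T. ✓
3: no successors, so □q holds vacuously. ✓
4: successors {5}; q there: 5:T. ✓
5: successors {6}; q there: 6:F. ✗
6: no successors, so □q holds vacuously. ✓

{1, 2, 3, 4, 6}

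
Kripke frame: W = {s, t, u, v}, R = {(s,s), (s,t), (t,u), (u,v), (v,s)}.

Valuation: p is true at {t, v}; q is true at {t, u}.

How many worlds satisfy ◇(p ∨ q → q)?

s: successors {s, t}; p ∨ q → q there: s:T, t:T. ✓
t: successors {u}; p ∨ q → q there: u:T. ✓
u: successors {v}; p ∨ q → q there: v:F. ✗
v: successors {s}; p ∨ q → q there: s:T. ✓
Satisfying worlds: {s, t, v}.

3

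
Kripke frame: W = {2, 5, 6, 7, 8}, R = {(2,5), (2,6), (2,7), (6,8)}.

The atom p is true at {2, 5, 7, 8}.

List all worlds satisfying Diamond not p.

2: successors {5, 6, 7}; not p there: 5:F, 6:T, 7:F. ✓
5: no successors, so Diamond not p fails. ✗
6: successors {8}; not p there: 8:F. ✗
7: no successors, so Diamond not p fails. ✗
8: no successors, so Diamond not p fails. ✗

{2}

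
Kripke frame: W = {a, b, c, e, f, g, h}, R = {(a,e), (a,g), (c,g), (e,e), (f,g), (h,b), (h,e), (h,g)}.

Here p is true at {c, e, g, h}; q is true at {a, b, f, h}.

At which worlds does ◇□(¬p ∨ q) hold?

a: successors {e, g}; □(¬p ∨ q) there: e:F, g:T. ✓
b: no successors, so ◇□(¬p ∨ q) fails. ✗
c: successors {g}; □(¬p ∨ q) there: g:T. ✓
e: successors {e}; □(¬p ∨ q) there: e:F. ✗
f: successors {g}; □(¬p ∨ q) there: g:T. ✓
g: no successors, so ◇□(¬p ∨ q) fails. ✗
h: successors {b, e, g}; □(¬p ∨ q) there: b:T, e:F, g:T. ✓

{a, c, f, h}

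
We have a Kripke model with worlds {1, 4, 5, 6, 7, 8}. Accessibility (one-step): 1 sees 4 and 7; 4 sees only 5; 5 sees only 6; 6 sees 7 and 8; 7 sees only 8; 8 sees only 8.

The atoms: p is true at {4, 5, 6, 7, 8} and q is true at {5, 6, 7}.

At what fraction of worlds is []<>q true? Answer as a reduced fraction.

1: successors {4, 7}; <>q there: 4:T, 7:F. ✗
4: successors {5}; <>q there: 5:T. ✓
5: successors {6}; <>q there: 6:T. ✓
6: successors {7, 8}; <>q there: 7:F, 8:F. ✗
7: successors {8}; <>q there: 8:F. ✗
8: successors {8}; <>q there: 8:F. ✗
That's 2 of 6 worlds, so 2/6 = 1/3.

1/3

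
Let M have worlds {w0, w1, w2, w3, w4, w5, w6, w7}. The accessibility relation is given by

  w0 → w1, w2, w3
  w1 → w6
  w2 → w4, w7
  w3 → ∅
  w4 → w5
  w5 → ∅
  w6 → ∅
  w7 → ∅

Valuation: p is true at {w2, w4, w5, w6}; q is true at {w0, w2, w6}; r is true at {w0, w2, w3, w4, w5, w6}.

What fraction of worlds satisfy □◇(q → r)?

w0: successors {w1, w2, w3}; ◇(q → r) there: w1:T, w2:T, w3:F. ✗
w1: successors {w6}; ◇(q → r) there: w6:F. ✗
w2: successors {w4, w7}; ◇(q → r) there: w4:T, w7:F. ✗
w3: no successors, so □◇(q → r) holds vacuously. ✓
w4: successors {w5}; ◇(q → r) there: w5:F. ✗
w5: no successors, so □◇(q → r) holds vacuously. ✓
w6: no successors, so □◇(q → r) holds vacuously. ✓
w7: no successors, so □◇(q → r) holds vacuously. ✓
That's 4 of 8 worlds, so 4/8 = 1/2.

1/2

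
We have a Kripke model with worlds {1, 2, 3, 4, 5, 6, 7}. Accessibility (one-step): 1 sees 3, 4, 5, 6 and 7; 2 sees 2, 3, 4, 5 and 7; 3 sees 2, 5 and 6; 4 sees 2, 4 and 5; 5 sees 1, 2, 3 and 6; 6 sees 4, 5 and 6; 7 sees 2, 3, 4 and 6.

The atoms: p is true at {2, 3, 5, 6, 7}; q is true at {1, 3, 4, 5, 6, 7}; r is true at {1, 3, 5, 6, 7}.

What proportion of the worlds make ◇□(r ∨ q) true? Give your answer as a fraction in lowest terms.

1: successors {3, 4, 5, 6, 7}; □(r ∨ q) there: 3:F, 4:F, 5:F, 6:T, 7:F. ✓
2: successors {2, 3, 4, 5, 7}; □(r ∨ q) there: 2:F, 3:F, 4:F, 5:F, 7:F. ✗
3: successors {2, 5, 6}; □(r ∨ q) there: 2:F, 5:F, 6:T. ✓
4: successors {2, 4, 5}; □(r ∨ q) there: 2:F, 4:F, 5:F. ✗
5: successors {1, 2, 3, 6}; □(r ∨ q) there: 1:T, 2:F, 3:F, 6:T. ✓
6: successors {4, 5, 6}; □(r ∨ q) there: 4:F, 5:F, 6:T. ✓
7: successors {2, 3, 4, 6}; □(r ∨ q) there: 2:F, 3:F, 4:F, 6:T. ✓
That's 5 of 7 worlds, so 5/7.

5/7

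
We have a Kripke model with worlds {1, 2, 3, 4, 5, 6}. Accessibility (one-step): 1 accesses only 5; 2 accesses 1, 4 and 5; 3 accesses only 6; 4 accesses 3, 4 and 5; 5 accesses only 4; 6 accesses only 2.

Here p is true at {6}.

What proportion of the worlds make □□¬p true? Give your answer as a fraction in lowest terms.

5/6

1: successors {5}; □¬p there: 5:T. ✓
2: successors {1, 4, 5}; □¬p there: 1:T, 4:T, 5:T. ✓
3: successors {6}; □¬p there: 6:T. ✓
4: successors {3, 4, 5}; □¬p there: 3:F, 4:T, 5:T. ✗
5: successors {4}; □¬p there: 4:T. ✓
6: successors {2}; □¬p there: 2:T. ✓
That's 5 of 6 worlds, so 5/6.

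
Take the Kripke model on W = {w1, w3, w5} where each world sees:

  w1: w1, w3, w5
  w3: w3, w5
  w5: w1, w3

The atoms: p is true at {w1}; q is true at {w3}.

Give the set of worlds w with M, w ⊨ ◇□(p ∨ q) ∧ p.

w1: ◇□(p ∨ q) is T, p is T. ✓
w3: ◇□(p ∨ q) is T, p is F. ✗
w5: ◇□(p ∨ q) is F, p is F. ✗

{w1}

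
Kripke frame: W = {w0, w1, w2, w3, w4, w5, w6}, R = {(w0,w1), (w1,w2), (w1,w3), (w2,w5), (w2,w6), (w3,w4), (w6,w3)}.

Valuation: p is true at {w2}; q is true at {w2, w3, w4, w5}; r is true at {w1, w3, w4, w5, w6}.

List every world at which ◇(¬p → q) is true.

{w1, w2, w3, w6}

w0: successors {w1}; ¬p → q there: w1:F. ✗
w1: successors {w2, w3}; ¬p → q there: w2:T, w3:T. ✓
w2: successors {w5, w6}; ¬p → q there: w5:T, w6:F. ✓
w3: successors {w4}; ¬p → q there: w4:T. ✓
w4: no successors, so ◇(¬p → q) fails. ✗
w5: no successors, so ◇(¬p → q) fails. ✗
w6: successors {w3}; ¬p → q there: w3:T. ✓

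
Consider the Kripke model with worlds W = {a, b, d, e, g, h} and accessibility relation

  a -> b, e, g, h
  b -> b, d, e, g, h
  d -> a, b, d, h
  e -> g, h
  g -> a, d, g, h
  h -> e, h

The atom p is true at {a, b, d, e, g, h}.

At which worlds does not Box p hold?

∅

a: Box p is T. ✗
b: Box p is T. ✗
d: Box p is T. ✗
e: Box p is T. ✗
g: Box p is T. ✗
h: Box p is T. ✗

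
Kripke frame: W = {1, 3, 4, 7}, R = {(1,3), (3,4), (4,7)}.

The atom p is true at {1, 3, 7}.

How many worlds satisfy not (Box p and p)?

1: Box p and p is T. ✗
3: Box p and p is F. ✓
4: Box p and p is F. ✓
7: Box p and p is T. ✗
Satisfying worlds: {3, 4}.

2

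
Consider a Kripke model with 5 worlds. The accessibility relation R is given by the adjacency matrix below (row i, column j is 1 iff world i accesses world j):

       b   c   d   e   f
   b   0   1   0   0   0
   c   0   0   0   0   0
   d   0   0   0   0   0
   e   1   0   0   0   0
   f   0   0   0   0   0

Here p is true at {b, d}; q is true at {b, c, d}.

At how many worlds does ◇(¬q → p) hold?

b: successors {c}; ¬q → p there: c:T. ✓
c: no successors, so ◇(¬q → p) fails. ✗
d: no successors, so ◇(¬q → p) fails. ✗
e: successors {b}; ¬q → p there: b:T. ✓
f: no successors, so ◇(¬q → p) fails. ✗
Satisfying worlds: {b, e}.

2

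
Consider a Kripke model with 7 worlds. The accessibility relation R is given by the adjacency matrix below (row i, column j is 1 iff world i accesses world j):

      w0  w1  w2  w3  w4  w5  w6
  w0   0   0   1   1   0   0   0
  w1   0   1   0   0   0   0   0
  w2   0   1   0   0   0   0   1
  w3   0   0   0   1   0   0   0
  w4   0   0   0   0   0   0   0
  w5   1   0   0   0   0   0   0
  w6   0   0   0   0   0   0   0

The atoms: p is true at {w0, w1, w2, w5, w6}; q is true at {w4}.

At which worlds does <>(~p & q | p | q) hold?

{w0, w1, w2, w5}

w0: successors {w2, w3}; ~p & q | p | q there: w2:T, w3:F. ✓
w1: successors {w1}; ~p & q | p | q there: w1:T. ✓
w2: successors {w1, w6}; ~p & q | p | q there: w1:T, w6:T. ✓
w3: successors {w3}; ~p & q | p | q there: w3:F. ✗
w4: no successors, so <>(~p & q | p | q) fails. ✗
w5: successors {w0}; ~p & q | p | q there: w0:T. ✓
w6: no successors, so <>(~p & q | p | q) fails. ✗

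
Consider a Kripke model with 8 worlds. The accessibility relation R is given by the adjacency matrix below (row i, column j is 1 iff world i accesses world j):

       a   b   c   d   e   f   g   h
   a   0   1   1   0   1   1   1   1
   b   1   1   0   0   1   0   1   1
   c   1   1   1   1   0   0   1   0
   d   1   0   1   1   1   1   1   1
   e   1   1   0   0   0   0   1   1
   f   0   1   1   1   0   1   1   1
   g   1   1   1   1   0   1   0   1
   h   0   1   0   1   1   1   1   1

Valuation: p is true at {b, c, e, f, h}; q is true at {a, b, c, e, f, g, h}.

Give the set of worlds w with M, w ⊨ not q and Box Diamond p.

a: not q is F, Box Diamond p is T. ✗
b: not q is F, Box Diamond p is T. ✗
c: not q is F, Box Diamond p is T. ✗
d: not q is T, Box Diamond p is T. ✓
e: not q is F, Box Diamond p is T. ✗
f: not q is F, Box Diamond p is T. ✗
g: not q is F, Box Diamond p is T. ✗
h: not q is F, Box Diamond p is T. ✗

{d}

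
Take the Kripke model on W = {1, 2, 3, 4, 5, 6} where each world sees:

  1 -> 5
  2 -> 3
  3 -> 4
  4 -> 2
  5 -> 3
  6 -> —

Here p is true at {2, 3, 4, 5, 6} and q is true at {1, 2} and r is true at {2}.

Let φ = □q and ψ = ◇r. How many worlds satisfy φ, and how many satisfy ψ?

2 and 1

For □q:
1: successors {5}; q there: 5:F. ✗
2: successors {3}; q there: 3:F. ✗
3: successors {4}; q there: 4:F. ✗
4: successors {2}; q there: 2:T. ✓
5: successors {3}; q there: 3:F. ✗
6: no successors, so □q holds vacuously. ✓
— 2 worlds.
For ◇r:
1: successors {5}; r there: 5:F. ✗
2: successors {3}; r there: 3:F. ✗
3: successors {4}; r there: 4:F. ✗
4: successors {2}; r there: 2:T. ✓
5: successors {3}; r there: 3:F. ✗
6: no successors, so ◇r fails. ✗
— 1 world.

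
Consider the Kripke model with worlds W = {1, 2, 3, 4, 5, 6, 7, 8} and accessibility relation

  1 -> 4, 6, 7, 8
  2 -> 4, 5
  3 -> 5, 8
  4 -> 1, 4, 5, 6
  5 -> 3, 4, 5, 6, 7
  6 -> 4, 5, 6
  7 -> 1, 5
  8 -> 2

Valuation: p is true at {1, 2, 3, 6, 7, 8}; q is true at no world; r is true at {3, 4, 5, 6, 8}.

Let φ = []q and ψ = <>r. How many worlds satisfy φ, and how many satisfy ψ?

For []q:
1: successors {4, 6, 7, 8}; q there: 4:F, 6:F, 7:F, 8:F. ✗
2: successors {4, 5}; q there: 4:F, 5:F. ✗
3: successors {5, 8}; q there: 5:F, 8:F. ✗
4: successors {1, 4, 5, 6}; q there: 1:F, 4:F, 5:F, 6:F. ✗
5: successors {3, 4, 5, 6, 7}; q there: 3:F, 4:F, 5:F, 6:F, 7:F. ✗
6: successors {4, 5, 6}; q there: 4:F, 5:F, 6:F. ✗
7: successors {1, 5}; q there: 1:F, 5:F. ✗
8: successors {2}; q there: 2:F. ✗
— 0 worlds.
For <>r:
1: successors {4, 6, 7, 8}; r there: 4:T, 6:T, 7:F, 8:T. ✓
2: successors {4, 5}; r there: 4:T, 5:T. ✓
3: successors {5, 8}; r there: 5:T, 8:T. ✓
4: successors {1, 4, 5, 6}; r there: 1:F, 4:T, 5:T, 6:T. ✓
5: successors {3, 4, 5, 6, 7}; r there: 3:T, 4:T, 5:T, 6:T, 7:F. ✓
6: successors {4, 5, 6}; r there: 4:T, 5:T, 6:T. ✓
7: successors {1, 5}; r there: 1:F, 5:T. ✓
8: successors {2}; r there: 2:F. ✗
— 7 worlds.

0 and 7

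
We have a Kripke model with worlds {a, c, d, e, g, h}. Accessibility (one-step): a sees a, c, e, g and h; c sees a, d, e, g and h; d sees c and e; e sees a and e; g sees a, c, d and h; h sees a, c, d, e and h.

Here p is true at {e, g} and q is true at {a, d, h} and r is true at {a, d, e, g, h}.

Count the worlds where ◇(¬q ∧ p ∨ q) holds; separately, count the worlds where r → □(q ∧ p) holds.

For ◇(¬q ∧ p ∨ q):
a: successors {a, c, e, g, h}; ¬q ∧ p ∨ q there: a:T, c:F, e:T, g:T, h:T. ✓
c: successors {a, d, e, g, h}; ¬q ∧ p ∨ q there: a:T, d:T, e:T, g:T, h:T. ✓
d: successors {c, e}; ¬q ∧ p ∨ q there: c:F, e:T. ✓
e: successors {a, e}; ¬q ∧ p ∨ q there: a:T, e:T. ✓
g: successors {a, c, d, h}; ¬q ∧ p ∨ q there: a:T, c:F, d:T, h:T. ✓
h: successors {a, c, d, e, h}; ¬q ∧ p ∨ q there: a:T, c:F, d:T, e:T, h:T. ✓
— 6 worlds.
For r → □(q ∧ p):
a: r is T, □(q ∧ p) is F. ✗
c: r is F, □(q ∧ p) is F. ✓
d: r is T, □(q ∧ p) is F. ✗
e: r is T, □(q ∧ p) is F. ✗
g: r is T, □(q ∧ p) is F. ✗
h: r is T, □(q ∧ p) is F. ✗
— 1 world.

6 and 1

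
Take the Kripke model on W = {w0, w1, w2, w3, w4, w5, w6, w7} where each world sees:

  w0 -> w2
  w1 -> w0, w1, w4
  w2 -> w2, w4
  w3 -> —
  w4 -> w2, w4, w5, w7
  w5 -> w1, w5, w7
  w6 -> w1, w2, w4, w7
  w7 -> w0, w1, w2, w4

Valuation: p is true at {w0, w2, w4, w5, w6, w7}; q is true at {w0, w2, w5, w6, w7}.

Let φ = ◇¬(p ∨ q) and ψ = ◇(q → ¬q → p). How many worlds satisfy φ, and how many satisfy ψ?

For ◇¬(p ∨ q):
w0: successors {w2}; ¬(p ∨ q) there: w2:F. ✗
w1: successors {w0, w1, w4}; ¬(p ∨ q) there: w0:F, w1:T, w4:F. ✓
w2: successors {w2, w4}; ¬(p ∨ q) there: w2:F, w4:F. ✗
w3: no successors, so ◇¬(p ∨ q) fails. ✗
w4: successors {w2, w4, w5, w7}; ¬(p ∨ q) there: w2:F, w4:F, w5:F, w7:F. ✗
w5: successors {w1, w5, w7}; ¬(p ∨ q) there: w1:T, w5:F, w7:F. ✓
w6: successors {w1, w2, w4, w7}; ¬(p ∨ q) there: w1:T, w2:F, w4:F, w7:F. ✓
w7: successors {w0, w1, w2, w4}; ¬(p ∨ q) there: w0:F, w1:T, w2:F, w4:F. ✓
— 4 worlds.
For ◇(q → ¬q → p):
w0: successors {w2}; q → ¬q → p there: w2:T. ✓
w1: successors {w0, w1, w4}; q → ¬q → p there: w0:T, w1:T, w4:T. ✓
w2: successors {w2, w4}; q → ¬q → p there: w2:T, w4:T. ✓
w3: no successors, so ◇(q → ¬q → p) fails. ✗
w4: successors {w2, w4, w5, w7}; q → ¬q → p there: w2:T, w4:T, w5:T, w7:T. ✓
w5: successors {w1, w5, w7}; q → ¬q → p there: w1:T, w5:T, w7:T. ✓
w6: successors {w1, w2, w4, w7}; q → ¬q → p there: w1:T, w2:T, w4:T, w7:T. ✓
w7: successors {w0, w1, w2, w4}; q → ¬q → p there: w0:T, w1:T, w2:T, w4:T. ✓
— 7 worlds.

4 and 7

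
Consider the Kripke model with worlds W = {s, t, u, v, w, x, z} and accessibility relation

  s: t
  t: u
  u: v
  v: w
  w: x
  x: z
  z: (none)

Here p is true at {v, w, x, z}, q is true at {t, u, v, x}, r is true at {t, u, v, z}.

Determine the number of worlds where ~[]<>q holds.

s: []<>q is T. ✗
t: []<>q is T. ✗
u: []<>q is F. ✓
v: []<>q is T. ✗
w: []<>q is F. ✓
x: []<>q is F. ✓
z: []<>q is T. ✗
Satisfying worlds: {u, w, x}.

3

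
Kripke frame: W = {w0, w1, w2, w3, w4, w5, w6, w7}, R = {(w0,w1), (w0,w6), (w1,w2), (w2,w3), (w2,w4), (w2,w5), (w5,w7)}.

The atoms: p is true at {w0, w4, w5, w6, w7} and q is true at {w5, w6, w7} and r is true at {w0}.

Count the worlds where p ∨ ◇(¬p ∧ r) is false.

3

w0: p is T, ◇(¬p ∧ r) is F. ✓
w1: p is F, ◇(¬p ∧ r) is F. ✗
w2: p is F, ◇(¬p ∧ r) is F. ✗
w3: p is F, ◇(¬p ∧ r) is F. ✗
w4: p is T, ◇(¬p ∧ r) is F. ✓
w5: p is T, ◇(¬p ∧ r) is F. ✓
w6: p is T, ◇(¬p ∧ r) is F. ✓
w7: p is T, ◇(¬p ∧ r) is F. ✓
Satisfying worlds: {w0, w4, w5, w6, w7}.
So p ∨ ◇(¬p ∧ r) fails at the other 3 worlds.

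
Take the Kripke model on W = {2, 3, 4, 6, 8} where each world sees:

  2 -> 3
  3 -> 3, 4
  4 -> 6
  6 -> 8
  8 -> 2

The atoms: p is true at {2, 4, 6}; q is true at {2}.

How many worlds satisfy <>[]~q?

4

2: successors {3}; []~q there: 3:T. ✓
3: successors {3, 4}; []~q there: 3:T, 4:T. ✓
4: successors {6}; []~q there: 6:T. ✓
6: successors {8}; []~q there: 8:F. ✗
8: successors {2}; []~q there: 2:T. ✓
Satisfying worlds: {2, 3, 4, 8}.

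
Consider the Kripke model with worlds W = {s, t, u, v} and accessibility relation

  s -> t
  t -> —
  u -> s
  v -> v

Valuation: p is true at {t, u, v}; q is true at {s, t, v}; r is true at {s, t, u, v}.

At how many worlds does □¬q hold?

1

s: successors {t}; ¬q there: t:F. ✗
t: no successors, so □¬q holds vacuously. ✓
u: successors {s}; ¬q there: s:F. ✗
v: successors {v}; ¬q there: v:F. ✗
Satisfying worlds: {t}.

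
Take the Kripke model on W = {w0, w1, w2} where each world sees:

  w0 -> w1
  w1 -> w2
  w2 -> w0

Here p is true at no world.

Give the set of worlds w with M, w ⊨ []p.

w0: successors {w1}; p there: w1:F. ✗
w1: successors {w2}; p there: w2:F. ✗
w2: successors {w0}; p there: w0:F. ✗

∅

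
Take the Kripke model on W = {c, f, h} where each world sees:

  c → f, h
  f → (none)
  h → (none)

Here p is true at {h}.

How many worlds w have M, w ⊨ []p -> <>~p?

1

c: []p is F, <>~p is T. ✓
f: []p is T, <>~p is F. ✗
h: []p is T, <>~p is F. ✗
Satisfying worlds: {c}.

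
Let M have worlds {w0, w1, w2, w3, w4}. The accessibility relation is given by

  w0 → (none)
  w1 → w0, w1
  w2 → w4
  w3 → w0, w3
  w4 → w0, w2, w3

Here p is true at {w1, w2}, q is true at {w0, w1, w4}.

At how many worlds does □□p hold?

w0: no successors, so □□p holds vacuously. ✓
w1: successors {w0, w1}; □p there: w0:T, w1:F. ✗
w2: successors {w4}; □p there: w4:F. ✗
w3: successors {w0, w3}; □p there: w0:T, w3:F. ✗
w4: successors {w0, w2, w3}; □p there: w0:T, w2:F, w3:F. ✗
Satisfying worlds: {w0}.

1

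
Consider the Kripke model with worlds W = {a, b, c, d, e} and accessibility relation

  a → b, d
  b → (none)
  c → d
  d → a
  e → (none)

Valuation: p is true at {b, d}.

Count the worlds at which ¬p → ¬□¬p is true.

4

a: ¬p is T, ¬□¬p is T. ✓
b: ¬p is F, ¬□¬p is F. ✓
c: ¬p is T, ¬□¬p is T. ✓
d: ¬p is F, ¬□¬p is F. ✓
e: ¬p is T, ¬□¬p is F. ✗
Satisfying worlds: {a, b, c, d}.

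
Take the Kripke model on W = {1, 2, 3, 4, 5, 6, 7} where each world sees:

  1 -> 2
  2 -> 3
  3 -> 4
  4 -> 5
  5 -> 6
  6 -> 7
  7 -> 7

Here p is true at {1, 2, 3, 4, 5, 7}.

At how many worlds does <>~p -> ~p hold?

1: <>~p is F, ~p is F. ✓
2: <>~p is F, ~p is F. ✓
3: <>~p is F, ~p is F. ✓
4: <>~p is F, ~p is F. ✓
5: <>~p is T, ~p is F. ✗
6: <>~p is F, ~p is T. ✓
7: <>~p is F, ~p is F. ✓
Satisfying worlds: {1, 2, 3, 4, 6, 7}.

6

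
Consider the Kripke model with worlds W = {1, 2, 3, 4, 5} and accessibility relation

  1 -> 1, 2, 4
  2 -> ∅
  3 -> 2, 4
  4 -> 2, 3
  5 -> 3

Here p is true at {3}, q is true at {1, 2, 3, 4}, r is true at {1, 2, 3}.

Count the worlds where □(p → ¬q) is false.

2

1: successors {1, 2, 4}; p → ¬q there: 1:T, 2:T, 4:T. ✓
2: no successors, so □(p → ¬q) holds vacuously. ✓
3: successors {2, 4}; p → ¬q there: 2:T, 4:T. ✓
4: successors {2, 3}; p → ¬q there: 2:T, 3:F. ✗
5: successors {3}; p → ¬q there: 3:F. ✗
Satisfying worlds: {1, 2, 3}.
So □(p → ¬q) fails at the other 2 worlds.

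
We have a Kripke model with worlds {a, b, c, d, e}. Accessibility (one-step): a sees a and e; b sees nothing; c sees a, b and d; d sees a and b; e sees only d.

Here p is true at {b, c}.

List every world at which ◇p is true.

a: successors {a, e}; p there: a:F, e:F. ✗
b: no successors, so ◇p fails. ✗
c: successors {a, b, d}; p there: a:F, b:T, d:F. ✓
d: successors {a, b}; p there: a:F, b:T. ✓
e: successors {d}; p there: d:F. ✗

{c, d}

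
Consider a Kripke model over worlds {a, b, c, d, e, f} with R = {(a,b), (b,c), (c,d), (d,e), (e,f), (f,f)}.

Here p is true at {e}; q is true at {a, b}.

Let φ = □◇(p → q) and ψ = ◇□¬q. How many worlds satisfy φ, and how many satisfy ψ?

5 and 6

For □◇(p → q):
a: successors {b}; ◇(p → q) there: b:T. ✓
b: successors {c}; ◇(p → q) there: c:T. ✓
c: successors {d}; ◇(p → q) there: d:F. ✗
d: successors {e}; ◇(p → q) there: e:T. ✓
e: successors {f}; ◇(p → q) there: f:T. ✓
f: successors {f}; ◇(p → q) there: f:T. ✓
— 5 worlds.
For ◇□¬q:
a: successors {b}; □¬q there: b:T. ✓
b: successors {c}; □¬q there: c:T. ✓
c: successors {d}; □¬q there: d:T. ✓
d: successors {e}; □¬q there: e:T. ✓
e: successors {f}; □¬q there: f:T. ✓
f: successors {f}; □¬q there: f:T. ✓
— 6 worlds.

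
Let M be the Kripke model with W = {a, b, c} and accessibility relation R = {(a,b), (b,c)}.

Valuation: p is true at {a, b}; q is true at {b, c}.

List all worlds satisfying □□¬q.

{b, c}

a: successors {b}; □¬q there: b:F. ✗
b: successors {c}; □¬q there: c:T. ✓
c: no successors, so □□¬q holds vacuously. ✓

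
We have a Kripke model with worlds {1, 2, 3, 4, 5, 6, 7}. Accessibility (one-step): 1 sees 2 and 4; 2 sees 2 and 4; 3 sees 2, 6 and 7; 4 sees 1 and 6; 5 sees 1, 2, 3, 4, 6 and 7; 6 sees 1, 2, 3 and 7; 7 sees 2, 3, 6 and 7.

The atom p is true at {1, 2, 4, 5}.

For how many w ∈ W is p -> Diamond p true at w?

7

1: p is T, Diamond p is T. ✓
2: p is T, Diamond p is T. ✓
3: p is F, Diamond p is T. ✓
4: p is T, Diamond p is T. ✓
5: p is T, Diamond p is T. ✓
6: p is F, Diamond p is T. ✓
7: p is F, Diamond p is T. ✓
Satisfying worlds: {1, 2, 3, 4, 5, 6, 7}.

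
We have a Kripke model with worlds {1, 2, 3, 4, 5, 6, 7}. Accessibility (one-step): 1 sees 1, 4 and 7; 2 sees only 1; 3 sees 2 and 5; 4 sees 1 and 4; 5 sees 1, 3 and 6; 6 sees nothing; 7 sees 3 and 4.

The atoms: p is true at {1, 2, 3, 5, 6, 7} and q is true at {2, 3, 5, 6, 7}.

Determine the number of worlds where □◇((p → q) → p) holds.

1: successors {1, 4, 7}; ◇((p → q) → p) there: 1:T, 4:T, 7:T. ✓
2: successors {1}; ◇((p → q) → p) there: 1:T. ✓
3: successors {2, 5}; ◇((p → q) → p) there: 2:T, 5:T. ✓
4: successors {1, 4}; ◇((p → q) → p) there: 1:T, 4:T. ✓
5: successors {1, 3, 6}; ◇((p → q) → p) there: 1:T, 3:T, 6:F. ✗
6: no successors, so □◇((p → q) → p) holds vacuously. ✓
7: successors {3, 4}; ◇((p → q) → p) there: 3:T, 4:T. ✓
Satisfying worlds: {1, 2, 3, 4, 6, 7}.

6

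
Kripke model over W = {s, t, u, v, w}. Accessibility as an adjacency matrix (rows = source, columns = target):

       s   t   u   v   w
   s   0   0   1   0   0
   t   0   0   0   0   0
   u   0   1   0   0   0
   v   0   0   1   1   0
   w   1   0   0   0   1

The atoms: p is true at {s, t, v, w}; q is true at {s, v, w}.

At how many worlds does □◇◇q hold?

s: successors {u}; ◇◇q there: u:F. ✗
t: no successors, so □◇◇q holds vacuously. ✓
u: successors {t}; ◇◇q there: t:F. ✗
v: successors {u, v}; ◇◇q there: u:F, v:T. ✗
w: successors {s, w}; ◇◇q there: s:F, w:T. ✗
Satisfying worlds: {t}.

1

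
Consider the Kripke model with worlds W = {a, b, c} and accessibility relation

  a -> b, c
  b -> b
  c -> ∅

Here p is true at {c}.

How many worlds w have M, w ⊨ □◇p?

a: successors {b, c}; ◇p there: b:F, c:F. ✗
b: successors {b}; ◇p there: b:F. ✗
c: no successors, so □◇p holds vacuously. ✓
Satisfying worlds: {c}.

1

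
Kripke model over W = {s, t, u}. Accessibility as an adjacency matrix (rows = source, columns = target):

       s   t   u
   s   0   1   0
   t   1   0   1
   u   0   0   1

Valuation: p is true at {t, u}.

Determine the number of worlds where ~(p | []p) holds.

0

s: p | []p is T. ✗
t: p | []p is T. ✗
u: p | []p is T. ✗
Satisfying worlds: ∅.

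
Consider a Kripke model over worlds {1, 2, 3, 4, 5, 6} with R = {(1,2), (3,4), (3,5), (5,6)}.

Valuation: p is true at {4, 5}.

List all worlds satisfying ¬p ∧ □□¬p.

1: ¬p is T, □□¬p is T. ✓
2: ¬p is T, □□¬p is T. ✓
3: ¬p is T, □□¬p is T. ✓
4: ¬p is F, □□¬p is T. ✗
5: ¬p is F, □□¬p is T. ✗
6: ¬p is T, □□¬p is T. ✓

{1, 2, 3, 6}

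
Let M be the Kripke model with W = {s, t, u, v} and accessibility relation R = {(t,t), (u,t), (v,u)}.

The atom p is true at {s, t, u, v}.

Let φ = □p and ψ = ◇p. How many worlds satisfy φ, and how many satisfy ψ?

For □p:
s: no successors, so □p holds vacuously. ✓
t: successors {t}; p there: t:T. ✓
u: successors {t}; p there: t:T. ✓
v: successors {u}; p there: u:T. ✓
— 4 worlds.
For ◇p:
s: no successors, so ◇p fails. ✗
t: successors {t}; p there: t:T. ✓
u: successors {t}; p there: t:T. ✓
v: successors {u}; p there: u:T. ✓
— 3 worlds.

4 and 3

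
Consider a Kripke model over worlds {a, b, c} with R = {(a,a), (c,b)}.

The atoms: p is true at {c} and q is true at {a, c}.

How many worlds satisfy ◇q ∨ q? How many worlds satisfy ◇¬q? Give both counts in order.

2 and 1

For ◇q ∨ q:
a: ◇q is T, q is T. ✓
b: ◇q is F, q is F. ✗
c: ◇q is F, q is T. ✓
— 2 worlds.
For ◇¬q:
a: successors {a}; ¬q there: a:F. ✗
b: no successors, so ◇¬q fails. ✗
c: successors {b}; ¬q there: b:T. ✓
— 1 world.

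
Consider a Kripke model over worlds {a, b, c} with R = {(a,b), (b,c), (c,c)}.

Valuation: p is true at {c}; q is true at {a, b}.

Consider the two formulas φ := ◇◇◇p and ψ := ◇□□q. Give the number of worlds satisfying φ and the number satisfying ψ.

3 and 0

For ◇◇◇p:
a: successors {b}; ◇◇p there: b:T. ✓
b: successors {c}; ◇◇p there: c:T. ✓
c: successors {c}; ◇◇p there: c:T. ✓
— 3 worlds.
For ◇□□q:
a: successors {b}; □□q there: b:F. ✗
b: successors {c}; □□q there: c:F. ✗
c: successors {c}; □□q there: c:F. ✗
— 0 worlds.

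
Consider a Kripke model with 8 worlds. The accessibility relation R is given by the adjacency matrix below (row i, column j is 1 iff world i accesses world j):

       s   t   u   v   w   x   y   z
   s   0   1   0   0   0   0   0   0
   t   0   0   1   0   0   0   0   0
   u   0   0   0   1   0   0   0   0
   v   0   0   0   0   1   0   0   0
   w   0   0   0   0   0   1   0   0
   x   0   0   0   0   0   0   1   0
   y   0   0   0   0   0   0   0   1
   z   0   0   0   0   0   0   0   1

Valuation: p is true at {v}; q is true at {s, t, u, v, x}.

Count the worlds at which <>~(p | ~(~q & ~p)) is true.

4

s: successors {t}; ~(p | ~(~q & ~p)) there: t:F. ✗
t: successors {u}; ~(p | ~(~q & ~p)) there: u:F. ✗
u: successors {v}; ~(p | ~(~q & ~p)) there: v:F. ✗
v: successors {w}; ~(p | ~(~q & ~p)) there: w:T. ✓
w: successors {x}; ~(p | ~(~q & ~p)) there: x:F. ✗
x: successors {y}; ~(p | ~(~q & ~p)) there: y:T. ✓
y: successors {z}; ~(p | ~(~q & ~p)) there: z:T. ✓
z: successors {z}; ~(p | ~(~q & ~p)) there: z:T. ✓
Satisfying worlds: {v, x, y, z}.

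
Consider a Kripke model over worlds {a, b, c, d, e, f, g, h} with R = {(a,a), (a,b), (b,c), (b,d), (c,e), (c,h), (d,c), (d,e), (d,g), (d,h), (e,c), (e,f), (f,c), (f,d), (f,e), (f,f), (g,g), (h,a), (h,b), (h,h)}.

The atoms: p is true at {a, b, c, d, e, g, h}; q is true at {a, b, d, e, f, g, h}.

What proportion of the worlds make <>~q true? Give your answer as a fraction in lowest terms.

1/2

a: successors {a, b}; ~q there: a:F, b:F. ✗
b: successors {c, d}; ~q there: c:T, d:F. ✓
c: successors {e, h}; ~q there: e:F, h:F. ✗
d: successors {c, e, g, h}; ~q there: c:T, e:F, g:F, h:F. ✓
e: successors {c, f}; ~q there: c:T, f:F. ✓
f: successors {c, d, e, f}; ~q there: c:T, d:F, e:F, f:F. ✓
g: successors {g}; ~q there: g:F. ✗
h: successors {a, b, h}; ~q there: a:F, b:F, h:F. ✗
That's 4 of 8 worlds, so 4/8 = 1/2.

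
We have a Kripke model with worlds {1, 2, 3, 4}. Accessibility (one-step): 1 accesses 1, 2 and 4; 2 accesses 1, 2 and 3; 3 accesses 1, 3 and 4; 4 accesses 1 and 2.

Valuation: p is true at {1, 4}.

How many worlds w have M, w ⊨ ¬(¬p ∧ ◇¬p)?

2

1: ¬p ∧ ◇¬p is F. ✓
2: ¬p ∧ ◇¬p is T. ✗
3: ¬p ∧ ◇¬p is T. ✗
4: ¬p ∧ ◇¬p is F. ✓
Satisfying worlds: {1, 4}.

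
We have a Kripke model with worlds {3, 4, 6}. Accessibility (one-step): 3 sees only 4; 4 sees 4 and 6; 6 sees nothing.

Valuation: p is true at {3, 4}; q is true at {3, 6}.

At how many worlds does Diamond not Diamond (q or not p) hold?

3: successors {4}; not Diamond (q or not p) there: 4:F. ✗
4: successors {4, 6}; not Diamond (q or not p) there: 4:F, 6:T. ✓
6: no successors, so Diamond not Diamond (q or not p) fails. ✗
Satisfying worlds: {4}.

1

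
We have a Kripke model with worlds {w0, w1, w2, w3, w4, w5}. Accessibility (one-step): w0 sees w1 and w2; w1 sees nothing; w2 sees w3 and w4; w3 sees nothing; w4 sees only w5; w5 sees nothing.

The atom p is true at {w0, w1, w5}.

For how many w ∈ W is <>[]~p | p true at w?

5

w0: <>[]~p is T, p is T. ✓
w1: <>[]~p is F, p is T. ✓
w2: <>[]~p is T, p is F. ✓
w3: <>[]~p is F, p is F. ✗
w4: <>[]~p is T, p is F. ✓
w5: <>[]~p is F, p is T. ✓
Satisfying worlds: {w0, w1, w2, w4, w5}.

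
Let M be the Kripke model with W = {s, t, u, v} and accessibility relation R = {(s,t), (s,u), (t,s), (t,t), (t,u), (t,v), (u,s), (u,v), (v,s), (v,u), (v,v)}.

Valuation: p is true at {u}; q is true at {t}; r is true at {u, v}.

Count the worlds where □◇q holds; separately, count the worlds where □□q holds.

0 and 0

For □◇q:
s: successors {t, u}; ◇q there: t:T, u:F. ✗
t: successors {s, t, u, v}; ◇q there: s:T, t:T, u:F, v:F. ✗
u: successors {s, v}; ◇q there: s:T, v:F. ✗
v: successors {s, u, v}; ◇q there: s:T, u:F, v:F. ✗
— 0 worlds.
For □□q:
s: successors {t, u}; □q there: t:F, u:F. ✗
t: successors {s, t, u, v}; □q there: s:F, t:F, u:F, v:F. ✗
u: successors {s, v}; □q there: s:F, v:F. ✗
v: successors {s, u, v}; □q there: s:F, u:F, v:F. ✗
— 0 worlds.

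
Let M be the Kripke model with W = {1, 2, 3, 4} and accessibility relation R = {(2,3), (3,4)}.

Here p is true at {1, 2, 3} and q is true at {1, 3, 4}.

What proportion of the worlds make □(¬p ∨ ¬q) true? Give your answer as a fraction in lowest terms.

1: no successors, so □(¬p ∨ ¬q) holds vacuously. ✓
2: successors {3}; ¬p ∨ ¬q there: 3:F. ✗
3: successors {4}; ¬p ∨ ¬q there: 4:T. ✓
4: no successors, so □(¬p ∨ ¬q) holds vacuously. ✓
That's 3 of 4 worlds, so 3/4.

3/4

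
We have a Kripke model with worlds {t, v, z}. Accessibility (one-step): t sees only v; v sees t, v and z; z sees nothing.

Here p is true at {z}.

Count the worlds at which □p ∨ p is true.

t: □p is F, p is F. ✗
v: □p is F, p is F. ✗
z: □p is T, p is T. ✓
Satisfying worlds: {z}.

1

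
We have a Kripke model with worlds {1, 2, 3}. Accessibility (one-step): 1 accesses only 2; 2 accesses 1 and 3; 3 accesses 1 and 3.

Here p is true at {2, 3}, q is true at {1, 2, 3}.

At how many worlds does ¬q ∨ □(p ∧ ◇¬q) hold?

1: ¬q is F, □(p ∧ ◇¬q) is F. ✗
2: ¬q is F, □(p ∧ ◇¬q) is F. ✗
3: ¬q is F, □(p ∧ ◇¬q) is F. ✗
Satisfying worlds: ∅.

0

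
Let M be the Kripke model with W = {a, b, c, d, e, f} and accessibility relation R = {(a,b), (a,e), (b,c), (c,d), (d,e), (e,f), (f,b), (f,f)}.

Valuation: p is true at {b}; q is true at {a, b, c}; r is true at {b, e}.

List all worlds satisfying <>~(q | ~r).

{a, d}

a: successors {b, e}; ~(q | ~r) there: b:F, e:T. ✓
b: successors {c}; ~(q | ~r) there: c:F. ✗
c: successors {d}; ~(q | ~r) there: d:F. ✗
d: successors {e}; ~(q | ~r) there: e:T. ✓
e: successors {f}; ~(q | ~r) there: f:F. ✗
f: successors {b, f}; ~(q | ~r) there: b:F, f:F. ✗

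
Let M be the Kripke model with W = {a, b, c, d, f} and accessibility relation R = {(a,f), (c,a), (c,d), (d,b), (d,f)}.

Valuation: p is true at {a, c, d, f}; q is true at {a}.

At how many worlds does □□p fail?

a: successors {f}; □p there: f:T. ✓
b: no successors, so □□p holds vacuously. ✓
c: successors {a, d}; □p there: a:T, d:F. ✗
d: successors {b, f}; □p there: b:T, f:T. ✓
f: no successors, so □□p holds vacuously. ✓
Satisfying worlds: {a, b, d, f}.
So □□p fails at the other 1 world.

1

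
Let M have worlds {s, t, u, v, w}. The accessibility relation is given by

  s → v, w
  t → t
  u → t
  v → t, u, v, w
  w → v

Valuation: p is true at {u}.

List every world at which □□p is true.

∅

s: successors {v, w}; □p there: v:F, w:F. ✗
t: successors {t}; □p there: t:F. ✗
u: successors {t}; □p there: t:F. ✗
v: successors {t, u, v, w}; □p there: t:F, u:F, v:F, w:F. ✗
w: successors {v}; □p there: v:F. ✗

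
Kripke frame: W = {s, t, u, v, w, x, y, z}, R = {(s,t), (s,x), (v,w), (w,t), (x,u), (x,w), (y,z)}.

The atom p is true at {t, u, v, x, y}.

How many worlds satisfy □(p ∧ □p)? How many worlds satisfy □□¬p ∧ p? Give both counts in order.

4 and 3

For □(p ∧ □p):
s: successors {t, x}; p ∧ □p there: t:T, x:F. ✗
t: no successors, so □(p ∧ □p) holds vacuously. ✓
u: no successors, so □(p ∧ □p) holds vacuously. ✓
v: successors {w}; p ∧ □p there: w:F. ✗
w: successors {t}; p ∧ □p there: t:T. ✓
x: successors {u, w}; p ∧ □p there: u:T, w:F. ✗
y: successors {z}; p ∧ □p there: z:F. ✗
z: no successors, so □(p ∧ □p) holds vacuously. ✓
— 4 worlds.
For □□¬p ∧ p:
s: □□¬p is F, p is F. ✗
t: □□¬p is T, p is T. ✓
u: □□¬p is T, p is T. ✓
v: □□¬p is F, p is T. ✗
w: □□¬p is T, p is F. ✗
x: □□¬p is F, p is T. ✗
y: □□¬p is T, p is T. ✓
z: □□¬p is T, p is F. ✗
— 3 worlds.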